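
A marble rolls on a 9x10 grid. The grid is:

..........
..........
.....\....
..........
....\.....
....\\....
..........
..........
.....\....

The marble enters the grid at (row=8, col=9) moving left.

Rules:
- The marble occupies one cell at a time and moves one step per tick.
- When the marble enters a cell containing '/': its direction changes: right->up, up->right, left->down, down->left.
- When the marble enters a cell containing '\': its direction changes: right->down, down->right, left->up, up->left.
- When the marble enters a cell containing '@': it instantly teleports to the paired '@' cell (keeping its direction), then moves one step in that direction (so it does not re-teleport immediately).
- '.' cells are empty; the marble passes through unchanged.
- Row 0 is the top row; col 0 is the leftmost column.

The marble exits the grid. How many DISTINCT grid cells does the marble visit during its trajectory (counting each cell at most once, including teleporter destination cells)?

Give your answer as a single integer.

Answer: 14

Derivation:
Step 1: enter (8,9), '.' pass, move left to (8,8)
Step 2: enter (8,8), '.' pass, move left to (8,7)
Step 3: enter (8,7), '.' pass, move left to (8,6)
Step 4: enter (8,6), '.' pass, move left to (8,5)
Step 5: enter (8,5), '\' deflects left->up, move up to (7,5)
Step 6: enter (7,5), '.' pass, move up to (6,5)
Step 7: enter (6,5), '.' pass, move up to (5,5)
Step 8: enter (5,5), '\' deflects up->left, move left to (5,4)
Step 9: enter (5,4), '\' deflects left->up, move up to (4,4)
Step 10: enter (4,4), '\' deflects up->left, move left to (4,3)
Step 11: enter (4,3), '.' pass, move left to (4,2)
Step 12: enter (4,2), '.' pass, move left to (4,1)
Step 13: enter (4,1), '.' pass, move left to (4,0)
Step 14: enter (4,0), '.' pass, move left to (4,-1)
Step 15: at (4,-1) — EXIT via left edge, pos 4
Distinct cells visited: 14 (path length 14)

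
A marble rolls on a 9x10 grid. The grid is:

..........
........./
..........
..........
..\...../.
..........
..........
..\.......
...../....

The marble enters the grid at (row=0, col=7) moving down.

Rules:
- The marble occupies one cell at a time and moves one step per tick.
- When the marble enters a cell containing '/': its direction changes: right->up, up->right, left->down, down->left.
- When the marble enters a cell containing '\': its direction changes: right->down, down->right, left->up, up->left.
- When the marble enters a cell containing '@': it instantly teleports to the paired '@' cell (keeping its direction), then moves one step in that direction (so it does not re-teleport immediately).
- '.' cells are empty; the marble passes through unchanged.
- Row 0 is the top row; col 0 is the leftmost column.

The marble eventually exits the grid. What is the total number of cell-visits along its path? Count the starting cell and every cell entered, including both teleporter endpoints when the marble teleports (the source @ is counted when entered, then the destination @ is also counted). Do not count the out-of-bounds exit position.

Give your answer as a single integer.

Answer: 9

Derivation:
Step 1: enter (0,7), '.' pass, move down to (1,7)
Step 2: enter (1,7), '.' pass, move down to (2,7)
Step 3: enter (2,7), '.' pass, move down to (3,7)
Step 4: enter (3,7), '.' pass, move down to (4,7)
Step 5: enter (4,7), '.' pass, move down to (5,7)
Step 6: enter (5,7), '.' pass, move down to (6,7)
Step 7: enter (6,7), '.' pass, move down to (7,7)
Step 8: enter (7,7), '.' pass, move down to (8,7)
Step 9: enter (8,7), '.' pass, move down to (9,7)
Step 10: at (9,7) — EXIT via bottom edge, pos 7
Path length (cell visits): 9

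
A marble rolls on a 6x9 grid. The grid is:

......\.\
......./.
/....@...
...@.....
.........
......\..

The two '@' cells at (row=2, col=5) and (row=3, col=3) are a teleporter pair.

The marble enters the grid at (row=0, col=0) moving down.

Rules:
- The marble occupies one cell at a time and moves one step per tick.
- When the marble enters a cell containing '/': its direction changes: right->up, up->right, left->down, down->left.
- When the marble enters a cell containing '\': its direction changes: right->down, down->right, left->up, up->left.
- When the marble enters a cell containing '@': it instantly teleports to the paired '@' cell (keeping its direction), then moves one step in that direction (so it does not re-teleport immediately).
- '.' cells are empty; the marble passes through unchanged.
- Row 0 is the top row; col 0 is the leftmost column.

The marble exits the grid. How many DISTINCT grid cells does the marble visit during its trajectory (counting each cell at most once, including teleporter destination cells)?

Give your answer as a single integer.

Step 1: enter (0,0), '.' pass, move down to (1,0)
Step 2: enter (1,0), '.' pass, move down to (2,0)
Step 3: enter (2,0), '/' deflects down->left, move left to (2,-1)
Step 4: at (2,-1) — EXIT via left edge, pos 2
Distinct cells visited: 3 (path length 3)

Answer: 3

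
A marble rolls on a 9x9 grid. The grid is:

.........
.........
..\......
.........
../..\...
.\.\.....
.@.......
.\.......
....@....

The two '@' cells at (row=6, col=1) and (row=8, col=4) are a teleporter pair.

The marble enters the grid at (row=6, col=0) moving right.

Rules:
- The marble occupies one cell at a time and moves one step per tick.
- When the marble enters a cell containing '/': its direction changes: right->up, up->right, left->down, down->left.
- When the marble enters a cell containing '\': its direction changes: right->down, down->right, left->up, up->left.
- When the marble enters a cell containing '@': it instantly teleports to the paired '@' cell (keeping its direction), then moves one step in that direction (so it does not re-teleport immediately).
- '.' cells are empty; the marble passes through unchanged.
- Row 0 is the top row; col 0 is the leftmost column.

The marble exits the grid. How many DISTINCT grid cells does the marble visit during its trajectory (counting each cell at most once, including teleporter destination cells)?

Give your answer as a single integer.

Answer: 7

Derivation:
Step 1: enter (6,0), '.' pass, move right to (6,1)
Step 2: enter (6,1), '@' teleport (6,1)->(8,4), also enter (8,4), move right to (8,5)
Step 3: enter (8,5), '.' pass, move right to (8,6)
Step 4: enter (8,6), '.' pass, move right to (8,7)
Step 5: enter (8,7), '.' pass, move right to (8,8)
Step 6: enter (8,8), '.' pass, move right to (8,9)
Step 7: at (8,9) — EXIT via right edge, pos 8
Distinct cells visited: 7 (path length 7)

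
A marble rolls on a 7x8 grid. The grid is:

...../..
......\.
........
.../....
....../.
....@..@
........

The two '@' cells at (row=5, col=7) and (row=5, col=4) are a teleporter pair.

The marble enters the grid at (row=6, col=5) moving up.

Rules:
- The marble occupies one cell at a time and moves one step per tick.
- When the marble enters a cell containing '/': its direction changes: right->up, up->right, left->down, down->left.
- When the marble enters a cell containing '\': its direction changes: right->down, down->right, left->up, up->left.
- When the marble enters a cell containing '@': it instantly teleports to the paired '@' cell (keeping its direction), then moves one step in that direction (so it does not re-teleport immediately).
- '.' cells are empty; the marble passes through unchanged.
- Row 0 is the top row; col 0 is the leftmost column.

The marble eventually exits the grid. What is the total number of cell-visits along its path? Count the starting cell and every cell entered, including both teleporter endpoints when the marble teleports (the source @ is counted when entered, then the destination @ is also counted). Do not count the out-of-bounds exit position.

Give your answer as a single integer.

Step 1: enter (6,5), '.' pass, move up to (5,5)
Step 2: enter (5,5), '.' pass, move up to (4,5)
Step 3: enter (4,5), '.' pass, move up to (3,5)
Step 4: enter (3,5), '.' pass, move up to (2,5)
Step 5: enter (2,5), '.' pass, move up to (1,5)
Step 6: enter (1,5), '.' pass, move up to (0,5)
Step 7: enter (0,5), '/' deflects up->right, move right to (0,6)
Step 8: enter (0,6), '.' pass, move right to (0,7)
Step 9: enter (0,7), '.' pass, move right to (0,8)
Step 10: at (0,8) — EXIT via right edge, pos 0
Path length (cell visits): 9

Answer: 9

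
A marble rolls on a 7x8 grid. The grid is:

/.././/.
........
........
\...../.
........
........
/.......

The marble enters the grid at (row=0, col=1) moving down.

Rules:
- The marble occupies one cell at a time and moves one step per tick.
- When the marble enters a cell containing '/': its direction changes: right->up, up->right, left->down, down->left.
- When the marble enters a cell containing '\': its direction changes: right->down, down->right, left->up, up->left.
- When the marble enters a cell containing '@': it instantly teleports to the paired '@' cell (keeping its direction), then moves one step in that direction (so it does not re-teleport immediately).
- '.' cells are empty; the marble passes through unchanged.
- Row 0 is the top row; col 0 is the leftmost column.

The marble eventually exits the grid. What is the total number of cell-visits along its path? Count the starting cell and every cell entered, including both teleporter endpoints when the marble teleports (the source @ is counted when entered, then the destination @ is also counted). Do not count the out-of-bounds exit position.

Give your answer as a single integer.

Step 1: enter (0,1), '.' pass, move down to (1,1)
Step 2: enter (1,1), '.' pass, move down to (2,1)
Step 3: enter (2,1), '.' pass, move down to (3,1)
Step 4: enter (3,1), '.' pass, move down to (4,1)
Step 5: enter (4,1), '.' pass, move down to (5,1)
Step 6: enter (5,1), '.' pass, move down to (6,1)
Step 7: enter (6,1), '.' pass, move down to (7,1)
Step 8: at (7,1) — EXIT via bottom edge, pos 1
Path length (cell visits): 7

Answer: 7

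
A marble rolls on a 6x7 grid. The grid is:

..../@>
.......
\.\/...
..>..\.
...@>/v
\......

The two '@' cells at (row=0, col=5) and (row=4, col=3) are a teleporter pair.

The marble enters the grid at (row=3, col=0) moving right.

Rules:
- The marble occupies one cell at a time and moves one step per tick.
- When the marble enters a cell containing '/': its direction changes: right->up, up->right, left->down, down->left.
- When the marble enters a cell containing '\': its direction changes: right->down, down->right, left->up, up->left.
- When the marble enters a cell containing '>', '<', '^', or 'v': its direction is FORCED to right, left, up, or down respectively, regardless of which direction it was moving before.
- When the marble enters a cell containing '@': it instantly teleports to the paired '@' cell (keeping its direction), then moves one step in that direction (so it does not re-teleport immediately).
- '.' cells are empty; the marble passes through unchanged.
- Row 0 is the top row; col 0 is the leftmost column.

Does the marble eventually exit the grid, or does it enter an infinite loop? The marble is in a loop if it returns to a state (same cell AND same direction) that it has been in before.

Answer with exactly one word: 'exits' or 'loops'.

Step 1: enter (3,0), '.' pass, move right to (3,1)
Step 2: enter (3,1), '.' pass, move right to (3,2)
Step 3: enter (3,2), '>' forces right->right, move right to (3,3)
Step 4: enter (3,3), '.' pass, move right to (3,4)
Step 5: enter (3,4), '.' pass, move right to (3,5)
Step 6: enter (3,5), '\' deflects right->down, move down to (4,5)
Step 7: enter (4,5), '/' deflects down->left, move left to (4,4)
Step 8: enter (4,4), '>' forces left->right, move right to (4,5)
Step 9: enter (4,5), '/' deflects right->up, move up to (3,5)
Step 10: enter (3,5), '\' deflects up->left, move left to (3,4)
Step 11: enter (3,4), '.' pass, move left to (3,3)
Step 12: enter (3,3), '.' pass, move left to (3,2)
Step 13: enter (3,2), '>' forces left->right, move right to (3,3)
Step 14: at (3,3) dir=right — LOOP DETECTED (seen before)

Answer: loops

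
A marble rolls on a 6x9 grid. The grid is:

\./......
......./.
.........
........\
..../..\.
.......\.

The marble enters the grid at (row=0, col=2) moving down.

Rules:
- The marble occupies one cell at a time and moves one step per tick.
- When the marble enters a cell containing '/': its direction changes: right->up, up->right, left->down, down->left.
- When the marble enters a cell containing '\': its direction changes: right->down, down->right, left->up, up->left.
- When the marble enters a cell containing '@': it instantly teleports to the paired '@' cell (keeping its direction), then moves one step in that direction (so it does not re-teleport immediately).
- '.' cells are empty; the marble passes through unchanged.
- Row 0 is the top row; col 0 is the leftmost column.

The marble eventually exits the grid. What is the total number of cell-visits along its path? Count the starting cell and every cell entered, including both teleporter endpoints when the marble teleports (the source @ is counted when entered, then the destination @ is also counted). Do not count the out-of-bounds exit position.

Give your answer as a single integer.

Answer: 3

Derivation:
Step 1: enter (0,2), '/' deflects down->left, move left to (0,1)
Step 2: enter (0,1), '.' pass, move left to (0,0)
Step 3: enter (0,0), '\' deflects left->up, move up to (-1,0)
Step 4: at (-1,0) — EXIT via top edge, pos 0
Path length (cell visits): 3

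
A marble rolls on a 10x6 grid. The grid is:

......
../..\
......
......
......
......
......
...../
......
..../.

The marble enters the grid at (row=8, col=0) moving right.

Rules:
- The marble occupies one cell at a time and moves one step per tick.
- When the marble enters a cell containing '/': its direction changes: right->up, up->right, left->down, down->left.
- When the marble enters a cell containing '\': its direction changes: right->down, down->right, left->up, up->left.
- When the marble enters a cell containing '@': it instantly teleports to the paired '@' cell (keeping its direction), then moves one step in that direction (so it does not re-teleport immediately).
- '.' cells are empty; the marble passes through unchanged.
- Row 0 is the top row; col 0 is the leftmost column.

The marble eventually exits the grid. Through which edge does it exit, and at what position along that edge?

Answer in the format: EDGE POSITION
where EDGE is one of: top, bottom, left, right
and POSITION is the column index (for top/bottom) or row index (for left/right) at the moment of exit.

Answer: right 8

Derivation:
Step 1: enter (8,0), '.' pass, move right to (8,1)
Step 2: enter (8,1), '.' pass, move right to (8,2)
Step 3: enter (8,2), '.' pass, move right to (8,3)
Step 4: enter (8,3), '.' pass, move right to (8,4)
Step 5: enter (8,4), '.' pass, move right to (8,5)
Step 6: enter (8,5), '.' pass, move right to (8,6)
Step 7: at (8,6) — EXIT via right edge, pos 8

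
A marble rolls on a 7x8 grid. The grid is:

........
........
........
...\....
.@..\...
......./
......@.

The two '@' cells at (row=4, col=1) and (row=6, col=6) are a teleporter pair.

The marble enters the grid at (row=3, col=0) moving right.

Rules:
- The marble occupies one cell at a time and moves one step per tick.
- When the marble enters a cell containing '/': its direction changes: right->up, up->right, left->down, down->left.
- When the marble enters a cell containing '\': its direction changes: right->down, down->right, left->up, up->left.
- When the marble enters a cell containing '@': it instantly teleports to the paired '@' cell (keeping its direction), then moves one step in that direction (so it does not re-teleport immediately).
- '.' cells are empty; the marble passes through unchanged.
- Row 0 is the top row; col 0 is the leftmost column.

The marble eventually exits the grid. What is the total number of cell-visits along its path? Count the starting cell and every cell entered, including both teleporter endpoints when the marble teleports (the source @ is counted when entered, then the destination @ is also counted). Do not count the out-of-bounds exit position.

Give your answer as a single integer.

Step 1: enter (3,0), '.' pass, move right to (3,1)
Step 2: enter (3,1), '.' pass, move right to (3,2)
Step 3: enter (3,2), '.' pass, move right to (3,3)
Step 4: enter (3,3), '\' deflects right->down, move down to (4,3)
Step 5: enter (4,3), '.' pass, move down to (5,3)
Step 6: enter (5,3), '.' pass, move down to (6,3)
Step 7: enter (6,3), '.' pass, move down to (7,3)
Step 8: at (7,3) — EXIT via bottom edge, pos 3
Path length (cell visits): 7

Answer: 7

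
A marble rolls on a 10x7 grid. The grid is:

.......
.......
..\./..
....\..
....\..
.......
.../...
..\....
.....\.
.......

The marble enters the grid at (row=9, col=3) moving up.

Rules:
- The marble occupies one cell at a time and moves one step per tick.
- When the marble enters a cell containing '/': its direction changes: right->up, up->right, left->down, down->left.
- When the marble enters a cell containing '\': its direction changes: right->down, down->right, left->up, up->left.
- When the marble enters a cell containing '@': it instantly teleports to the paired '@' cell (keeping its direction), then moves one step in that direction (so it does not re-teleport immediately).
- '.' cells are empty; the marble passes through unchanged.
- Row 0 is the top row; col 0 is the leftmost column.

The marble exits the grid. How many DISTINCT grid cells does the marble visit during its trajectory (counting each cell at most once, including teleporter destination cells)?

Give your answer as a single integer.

Step 1: enter (9,3), '.' pass, move up to (8,3)
Step 2: enter (8,3), '.' pass, move up to (7,3)
Step 3: enter (7,3), '.' pass, move up to (6,3)
Step 4: enter (6,3), '/' deflects up->right, move right to (6,4)
Step 5: enter (6,4), '.' pass, move right to (6,5)
Step 6: enter (6,5), '.' pass, move right to (6,6)
Step 7: enter (6,6), '.' pass, move right to (6,7)
Step 8: at (6,7) — EXIT via right edge, pos 6
Distinct cells visited: 7 (path length 7)

Answer: 7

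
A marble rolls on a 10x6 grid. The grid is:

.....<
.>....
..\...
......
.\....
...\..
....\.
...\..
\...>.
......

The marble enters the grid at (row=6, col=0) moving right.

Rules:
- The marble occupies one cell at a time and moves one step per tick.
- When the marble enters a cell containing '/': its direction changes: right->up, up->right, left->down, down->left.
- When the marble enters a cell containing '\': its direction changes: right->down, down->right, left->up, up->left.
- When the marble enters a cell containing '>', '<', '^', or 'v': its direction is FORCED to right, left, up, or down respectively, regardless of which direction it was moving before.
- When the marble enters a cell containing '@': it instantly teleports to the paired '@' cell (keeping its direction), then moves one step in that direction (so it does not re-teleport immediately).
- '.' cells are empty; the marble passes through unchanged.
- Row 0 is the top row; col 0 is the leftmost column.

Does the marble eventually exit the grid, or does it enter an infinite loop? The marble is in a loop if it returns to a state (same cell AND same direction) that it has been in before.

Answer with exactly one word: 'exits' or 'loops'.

Step 1: enter (6,0), '.' pass, move right to (6,1)
Step 2: enter (6,1), '.' pass, move right to (6,2)
Step 3: enter (6,2), '.' pass, move right to (6,3)
Step 4: enter (6,3), '.' pass, move right to (6,4)
Step 5: enter (6,4), '\' deflects right->down, move down to (7,4)
Step 6: enter (7,4), '.' pass, move down to (8,4)
Step 7: enter (8,4), '>' forces down->right, move right to (8,5)
Step 8: enter (8,5), '.' pass, move right to (8,6)
Step 9: at (8,6) — EXIT via right edge, pos 8

Answer: exits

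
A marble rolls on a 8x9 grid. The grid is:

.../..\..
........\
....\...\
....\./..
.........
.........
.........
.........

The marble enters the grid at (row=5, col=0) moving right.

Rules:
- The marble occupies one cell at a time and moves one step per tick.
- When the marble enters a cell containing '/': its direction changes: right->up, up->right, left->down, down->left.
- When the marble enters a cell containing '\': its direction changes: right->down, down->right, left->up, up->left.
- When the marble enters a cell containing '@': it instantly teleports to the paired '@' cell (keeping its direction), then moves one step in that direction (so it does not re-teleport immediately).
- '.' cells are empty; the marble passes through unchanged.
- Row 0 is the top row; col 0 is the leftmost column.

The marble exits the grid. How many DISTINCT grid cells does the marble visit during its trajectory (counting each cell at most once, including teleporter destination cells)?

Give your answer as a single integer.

Answer: 9

Derivation:
Step 1: enter (5,0), '.' pass, move right to (5,1)
Step 2: enter (5,1), '.' pass, move right to (5,2)
Step 3: enter (5,2), '.' pass, move right to (5,3)
Step 4: enter (5,3), '.' pass, move right to (5,4)
Step 5: enter (5,4), '.' pass, move right to (5,5)
Step 6: enter (5,5), '.' pass, move right to (5,6)
Step 7: enter (5,6), '.' pass, move right to (5,7)
Step 8: enter (5,7), '.' pass, move right to (5,8)
Step 9: enter (5,8), '.' pass, move right to (5,9)
Step 10: at (5,9) — EXIT via right edge, pos 5
Distinct cells visited: 9 (path length 9)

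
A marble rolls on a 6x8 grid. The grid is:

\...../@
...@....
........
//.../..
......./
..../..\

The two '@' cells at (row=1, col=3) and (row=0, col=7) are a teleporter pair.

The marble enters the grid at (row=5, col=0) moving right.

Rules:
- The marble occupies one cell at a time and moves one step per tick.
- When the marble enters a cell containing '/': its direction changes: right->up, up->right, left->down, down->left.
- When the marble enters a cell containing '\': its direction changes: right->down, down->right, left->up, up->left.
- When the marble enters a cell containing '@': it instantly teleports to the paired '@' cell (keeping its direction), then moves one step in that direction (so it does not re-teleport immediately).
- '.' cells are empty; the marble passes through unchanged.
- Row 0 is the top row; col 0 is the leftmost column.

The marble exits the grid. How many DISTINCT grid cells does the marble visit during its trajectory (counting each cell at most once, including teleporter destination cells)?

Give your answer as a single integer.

Answer: 10

Derivation:
Step 1: enter (5,0), '.' pass, move right to (5,1)
Step 2: enter (5,1), '.' pass, move right to (5,2)
Step 3: enter (5,2), '.' pass, move right to (5,3)
Step 4: enter (5,3), '.' pass, move right to (5,4)
Step 5: enter (5,4), '/' deflects right->up, move up to (4,4)
Step 6: enter (4,4), '.' pass, move up to (3,4)
Step 7: enter (3,4), '.' pass, move up to (2,4)
Step 8: enter (2,4), '.' pass, move up to (1,4)
Step 9: enter (1,4), '.' pass, move up to (0,4)
Step 10: enter (0,4), '.' pass, move up to (-1,4)
Step 11: at (-1,4) — EXIT via top edge, pos 4
Distinct cells visited: 10 (path length 10)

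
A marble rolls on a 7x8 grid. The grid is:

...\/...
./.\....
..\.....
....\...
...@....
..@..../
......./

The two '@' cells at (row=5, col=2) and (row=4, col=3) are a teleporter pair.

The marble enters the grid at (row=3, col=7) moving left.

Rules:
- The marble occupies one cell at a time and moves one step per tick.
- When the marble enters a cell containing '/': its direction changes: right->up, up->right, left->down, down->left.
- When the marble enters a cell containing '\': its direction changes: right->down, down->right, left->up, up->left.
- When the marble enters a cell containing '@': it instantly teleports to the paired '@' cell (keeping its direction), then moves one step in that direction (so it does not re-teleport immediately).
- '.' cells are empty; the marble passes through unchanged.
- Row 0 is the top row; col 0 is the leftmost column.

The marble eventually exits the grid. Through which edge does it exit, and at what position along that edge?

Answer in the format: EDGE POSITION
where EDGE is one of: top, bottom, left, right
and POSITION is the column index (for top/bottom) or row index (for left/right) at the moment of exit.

Step 1: enter (3,7), '.' pass, move left to (3,6)
Step 2: enter (3,6), '.' pass, move left to (3,5)
Step 3: enter (3,5), '.' pass, move left to (3,4)
Step 4: enter (3,4), '\' deflects left->up, move up to (2,4)
Step 5: enter (2,4), '.' pass, move up to (1,4)
Step 6: enter (1,4), '.' pass, move up to (0,4)
Step 7: enter (0,4), '/' deflects up->right, move right to (0,5)
Step 8: enter (0,5), '.' pass, move right to (0,6)
Step 9: enter (0,6), '.' pass, move right to (0,7)
Step 10: enter (0,7), '.' pass, move right to (0,8)
Step 11: at (0,8) — EXIT via right edge, pos 0

Answer: right 0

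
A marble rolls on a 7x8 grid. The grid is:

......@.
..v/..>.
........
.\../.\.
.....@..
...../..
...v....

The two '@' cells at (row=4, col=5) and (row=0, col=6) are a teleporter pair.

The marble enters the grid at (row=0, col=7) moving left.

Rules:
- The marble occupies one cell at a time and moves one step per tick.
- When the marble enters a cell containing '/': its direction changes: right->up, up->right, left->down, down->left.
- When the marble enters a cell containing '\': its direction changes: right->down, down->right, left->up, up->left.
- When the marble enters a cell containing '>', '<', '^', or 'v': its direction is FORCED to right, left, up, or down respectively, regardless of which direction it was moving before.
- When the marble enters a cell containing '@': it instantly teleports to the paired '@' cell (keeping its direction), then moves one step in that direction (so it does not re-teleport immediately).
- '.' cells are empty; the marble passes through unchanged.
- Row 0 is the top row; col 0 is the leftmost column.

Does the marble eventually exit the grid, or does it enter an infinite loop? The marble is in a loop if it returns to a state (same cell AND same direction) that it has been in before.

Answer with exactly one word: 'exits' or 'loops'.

Answer: exits

Derivation:
Step 1: enter (0,7), '.' pass, move left to (0,6)
Step 2: enter (0,6), '@' teleport (0,6)->(4,5), also enter (4,5), move left to (4,4)
Step 3: enter (4,4), '.' pass, move left to (4,3)
Step 4: enter (4,3), '.' pass, move left to (4,2)
Step 5: enter (4,2), '.' pass, move left to (4,1)
Step 6: enter (4,1), '.' pass, move left to (4,0)
Step 7: enter (4,0), '.' pass, move left to (4,-1)
Step 8: at (4,-1) — EXIT via left edge, pos 4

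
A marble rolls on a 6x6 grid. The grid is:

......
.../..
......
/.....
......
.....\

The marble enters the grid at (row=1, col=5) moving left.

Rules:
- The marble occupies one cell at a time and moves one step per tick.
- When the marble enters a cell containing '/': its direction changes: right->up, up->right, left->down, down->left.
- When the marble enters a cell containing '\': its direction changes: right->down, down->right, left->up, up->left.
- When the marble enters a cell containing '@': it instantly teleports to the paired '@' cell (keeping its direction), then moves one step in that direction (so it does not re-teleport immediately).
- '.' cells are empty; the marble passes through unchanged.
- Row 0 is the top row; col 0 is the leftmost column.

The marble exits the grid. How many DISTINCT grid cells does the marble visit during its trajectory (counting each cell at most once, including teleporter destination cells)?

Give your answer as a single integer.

Step 1: enter (1,5), '.' pass, move left to (1,4)
Step 2: enter (1,4), '.' pass, move left to (1,3)
Step 3: enter (1,3), '/' deflects left->down, move down to (2,3)
Step 4: enter (2,3), '.' pass, move down to (3,3)
Step 5: enter (3,3), '.' pass, move down to (4,3)
Step 6: enter (4,3), '.' pass, move down to (5,3)
Step 7: enter (5,3), '.' pass, move down to (6,3)
Step 8: at (6,3) — EXIT via bottom edge, pos 3
Distinct cells visited: 7 (path length 7)

Answer: 7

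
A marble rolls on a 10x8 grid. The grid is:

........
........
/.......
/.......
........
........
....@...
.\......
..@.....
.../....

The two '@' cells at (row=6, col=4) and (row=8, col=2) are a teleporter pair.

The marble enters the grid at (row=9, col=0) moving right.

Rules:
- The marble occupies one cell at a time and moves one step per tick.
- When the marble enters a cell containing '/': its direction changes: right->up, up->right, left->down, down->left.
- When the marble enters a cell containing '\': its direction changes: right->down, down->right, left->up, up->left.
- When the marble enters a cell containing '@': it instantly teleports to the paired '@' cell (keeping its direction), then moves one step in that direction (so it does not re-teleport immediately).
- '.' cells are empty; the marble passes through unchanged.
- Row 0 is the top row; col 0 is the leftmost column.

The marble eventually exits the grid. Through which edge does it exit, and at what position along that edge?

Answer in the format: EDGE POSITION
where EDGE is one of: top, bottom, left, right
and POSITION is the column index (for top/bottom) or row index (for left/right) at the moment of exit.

Answer: top 3

Derivation:
Step 1: enter (9,0), '.' pass, move right to (9,1)
Step 2: enter (9,1), '.' pass, move right to (9,2)
Step 3: enter (9,2), '.' pass, move right to (9,3)
Step 4: enter (9,3), '/' deflects right->up, move up to (8,3)
Step 5: enter (8,3), '.' pass, move up to (7,3)
Step 6: enter (7,3), '.' pass, move up to (6,3)
Step 7: enter (6,3), '.' pass, move up to (5,3)
Step 8: enter (5,3), '.' pass, move up to (4,3)
Step 9: enter (4,3), '.' pass, move up to (3,3)
Step 10: enter (3,3), '.' pass, move up to (2,3)
Step 11: enter (2,3), '.' pass, move up to (1,3)
Step 12: enter (1,3), '.' pass, move up to (0,3)
Step 13: enter (0,3), '.' pass, move up to (-1,3)
Step 14: at (-1,3) — EXIT via top edge, pos 3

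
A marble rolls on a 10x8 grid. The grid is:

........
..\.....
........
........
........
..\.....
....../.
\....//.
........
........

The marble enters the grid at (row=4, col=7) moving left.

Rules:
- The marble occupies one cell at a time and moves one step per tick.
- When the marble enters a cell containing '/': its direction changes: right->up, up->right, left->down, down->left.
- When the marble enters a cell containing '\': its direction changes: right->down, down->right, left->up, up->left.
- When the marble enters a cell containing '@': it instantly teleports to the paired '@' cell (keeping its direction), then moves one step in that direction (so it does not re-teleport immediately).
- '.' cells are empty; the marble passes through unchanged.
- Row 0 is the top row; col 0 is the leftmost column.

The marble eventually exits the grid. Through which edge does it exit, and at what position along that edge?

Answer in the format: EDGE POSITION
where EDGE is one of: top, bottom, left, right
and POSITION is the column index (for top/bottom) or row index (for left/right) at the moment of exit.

Answer: left 4

Derivation:
Step 1: enter (4,7), '.' pass, move left to (4,6)
Step 2: enter (4,6), '.' pass, move left to (4,5)
Step 3: enter (4,5), '.' pass, move left to (4,4)
Step 4: enter (4,4), '.' pass, move left to (4,3)
Step 5: enter (4,3), '.' pass, move left to (4,2)
Step 6: enter (4,2), '.' pass, move left to (4,1)
Step 7: enter (4,1), '.' pass, move left to (4,0)
Step 8: enter (4,0), '.' pass, move left to (4,-1)
Step 9: at (4,-1) — EXIT via left edge, pos 4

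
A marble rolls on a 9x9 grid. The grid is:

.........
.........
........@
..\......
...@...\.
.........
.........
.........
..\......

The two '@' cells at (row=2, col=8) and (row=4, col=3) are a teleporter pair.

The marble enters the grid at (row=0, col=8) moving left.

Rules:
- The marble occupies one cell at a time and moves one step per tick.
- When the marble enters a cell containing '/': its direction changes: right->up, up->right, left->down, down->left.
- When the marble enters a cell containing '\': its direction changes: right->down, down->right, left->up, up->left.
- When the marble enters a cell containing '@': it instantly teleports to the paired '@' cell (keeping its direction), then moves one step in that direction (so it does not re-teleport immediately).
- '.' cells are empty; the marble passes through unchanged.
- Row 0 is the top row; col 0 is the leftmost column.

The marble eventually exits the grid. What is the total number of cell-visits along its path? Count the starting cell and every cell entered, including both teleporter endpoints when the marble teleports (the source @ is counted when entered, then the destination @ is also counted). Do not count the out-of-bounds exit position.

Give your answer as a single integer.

Step 1: enter (0,8), '.' pass, move left to (0,7)
Step 2: enter (0,7), '.' pass, move left to (0,6)
Step 3: enter (0,6), '.' pass, move left to (0,5)
Step 4: enter (0,5), '.' pass, move left to (0,4)
Step 5: enter (0,4), '.' pass, move left to (0,3)
Step 6: enter (0,3), '.' pass, move left to (0,2)
Step 7: enter (0,2), '.' pass, move left to (0,1)
Step 8: enter (0,1), '.' pass, move left to (0,0)
Step 9: enter (0,0), '.' pass, move left to (0,-1)
Step 10: at (0,-1) — EXIT via left edge, pos 0
Path length (cell visits): 9

Answer: 9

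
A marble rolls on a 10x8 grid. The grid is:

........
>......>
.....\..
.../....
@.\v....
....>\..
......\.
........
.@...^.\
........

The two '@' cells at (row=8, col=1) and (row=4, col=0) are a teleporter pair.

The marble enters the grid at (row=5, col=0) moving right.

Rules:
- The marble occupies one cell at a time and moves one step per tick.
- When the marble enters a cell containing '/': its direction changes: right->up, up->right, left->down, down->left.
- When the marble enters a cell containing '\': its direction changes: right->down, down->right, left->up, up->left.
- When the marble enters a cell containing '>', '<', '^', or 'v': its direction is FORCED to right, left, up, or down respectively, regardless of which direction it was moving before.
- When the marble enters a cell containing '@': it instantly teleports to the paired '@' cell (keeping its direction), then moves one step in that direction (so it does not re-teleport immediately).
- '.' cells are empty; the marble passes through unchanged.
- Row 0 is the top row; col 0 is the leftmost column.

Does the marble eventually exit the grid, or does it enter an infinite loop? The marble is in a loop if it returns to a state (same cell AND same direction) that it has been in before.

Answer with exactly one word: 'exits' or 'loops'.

Step 1: enter (5,0), '.' pass, move right to (5,1)
Step 2: enter (5,1), '.' pass, move right to (5,2)
Step 3: enter (5,2), '.' pass, move right to (5,3)
Step 4: enter (5,3), '.' pass, move right to (5,4)
Step 5: enter (5,4), '>' forces right->right, move right to (5,5)
Step 6: enter (5,5), '\' deflects right->down, move down to (6,5)
Step 7: enter (6,5), '.' pass, move down to (7,5)
Step 8: enter (7,5), '.' pass, move down to (8,5)
Step 9: enter (8,5), '^' forces down->up, move up to (7,5)
Step 10: enter (7,5), '.' pass, move up to (6,5)
Step 11: enter (6,5), '.' pass, move up to (5,5)
Step 12: enter (5,5), '\' deflects up->left, move left to (5,4)
Step 13: enter (5,4), '>' forces left->right, move right to (5,5)
Step 14: at (5,5) dir=right — LOOP DETECTED (seen before)

Answer: loops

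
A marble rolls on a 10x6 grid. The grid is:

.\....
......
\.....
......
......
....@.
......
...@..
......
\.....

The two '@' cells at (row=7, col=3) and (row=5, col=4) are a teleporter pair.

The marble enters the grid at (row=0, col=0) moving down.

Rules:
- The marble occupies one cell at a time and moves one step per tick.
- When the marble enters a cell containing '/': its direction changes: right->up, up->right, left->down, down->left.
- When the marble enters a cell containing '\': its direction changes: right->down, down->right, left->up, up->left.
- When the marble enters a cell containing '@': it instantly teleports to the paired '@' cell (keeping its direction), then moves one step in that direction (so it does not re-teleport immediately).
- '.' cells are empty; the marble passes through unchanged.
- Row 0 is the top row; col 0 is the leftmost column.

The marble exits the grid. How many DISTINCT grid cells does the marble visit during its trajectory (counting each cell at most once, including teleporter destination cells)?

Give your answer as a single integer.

Step 1: enter (0,0), '.' pass, move down to (1,0)
Step 2: enter (1,0), '.' pass, move down to (2,0)
Step 3: enter (2,0), '\' deflects down->right, move right to (2,1)
Step 4: enter (2,1), '.' pass, move right to (2,2)
Step 5: enter (2,2), '.' pass, move right to (2,3)
Step 6: enter (2,3), '.' pass, move right to (2,4)
Step 7: enter (2,4), '.' pass, move right to (2,5)
Step 8: enter (2,5), '.' pass, move right to (2,6)
Step 9: at (2,6) — EXIT via right edge, pos 2
Distinct cells visited: 8 (path length 8)

Answer: 8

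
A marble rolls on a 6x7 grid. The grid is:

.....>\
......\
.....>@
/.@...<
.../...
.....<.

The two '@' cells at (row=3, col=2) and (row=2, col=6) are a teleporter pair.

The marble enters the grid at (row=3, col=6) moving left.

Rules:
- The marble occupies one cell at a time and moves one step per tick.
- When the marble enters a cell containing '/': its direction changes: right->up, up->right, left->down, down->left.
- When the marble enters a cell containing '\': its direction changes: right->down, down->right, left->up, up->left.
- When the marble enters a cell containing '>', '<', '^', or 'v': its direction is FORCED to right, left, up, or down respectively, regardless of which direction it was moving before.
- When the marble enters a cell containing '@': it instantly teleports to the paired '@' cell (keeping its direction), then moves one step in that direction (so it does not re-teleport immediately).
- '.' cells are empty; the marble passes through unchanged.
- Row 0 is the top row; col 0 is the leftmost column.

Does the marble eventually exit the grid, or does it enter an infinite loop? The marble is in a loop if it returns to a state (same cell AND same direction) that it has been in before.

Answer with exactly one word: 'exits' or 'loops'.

Answer: loops

Derivation:
Step 1: enter (3,6), '<' forces left->left, move left to (3,5)
Step 2: enter (3,5), '.' pass, move left to (3,4)
Step 3: enter (3,4), '.' pass, move left to (3,3)
Step 4: enter (3,3), '.' pass, move left to (3,2)
Step 5: enter (3,2), '@' teleport (3,2)->(2,6), also enter (2,6), move left to (2,5)
Step 6: enter (2,5), '>' forces left->right, move right to (2,6)
Step 7: enter (2,6), '@' teleport (2,6)->(3,2), also enter (3,2), move right to (3,3)
Step 8: enter (3,3), '.' pass, move right to (3,4)
Step 9: enter (3,4), '.' pass, move right to (3,5)
Step 10: enter (3,5), '.' pass, move right to (3,6)
Step 11: enter (3,6), '<' forces right->left, move left to (3,5)
Step 12: at (3,5) dir=left — LOOP DETECTED (seen before)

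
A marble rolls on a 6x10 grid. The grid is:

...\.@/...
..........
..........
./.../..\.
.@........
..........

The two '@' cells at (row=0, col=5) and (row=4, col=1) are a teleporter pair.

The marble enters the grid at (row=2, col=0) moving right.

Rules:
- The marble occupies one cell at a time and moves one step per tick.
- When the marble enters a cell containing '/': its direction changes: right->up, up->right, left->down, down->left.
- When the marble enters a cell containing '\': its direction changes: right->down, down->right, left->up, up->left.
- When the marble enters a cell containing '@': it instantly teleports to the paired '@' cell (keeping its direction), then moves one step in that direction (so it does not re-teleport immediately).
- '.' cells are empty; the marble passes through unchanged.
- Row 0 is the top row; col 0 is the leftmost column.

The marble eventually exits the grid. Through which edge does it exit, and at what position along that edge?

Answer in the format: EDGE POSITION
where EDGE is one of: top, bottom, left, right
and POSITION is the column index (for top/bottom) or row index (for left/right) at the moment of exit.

Step 1: enter (2,0), '.' pass, move right to (2,1)
Step 2: enter (2,1), '.' pass, move right to (2,2)
Step 3: enter (2,2), '.' pass, move right to (2,3)
Step 4: enter (2,3), '.' pass, move right to (2,4)
Step 5: enter (2,4), '.' pass, move right to (2,5)
Step 6: enter (2,5), '.' pass, move right to (2,6)
Step 7: enter (2,6), '.' pass, move right to (2,7)
Step 8: enter (2,7), '.' pass, move right to (2,8)
Step 9: enter (2,8), '.' pass, move right to (2,9)
Step 10: enter (2,9), '.' pass, move right to (2,10)
Step 11: at (2,10) — EXIT via right edge, pos 2

Answer: right 2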